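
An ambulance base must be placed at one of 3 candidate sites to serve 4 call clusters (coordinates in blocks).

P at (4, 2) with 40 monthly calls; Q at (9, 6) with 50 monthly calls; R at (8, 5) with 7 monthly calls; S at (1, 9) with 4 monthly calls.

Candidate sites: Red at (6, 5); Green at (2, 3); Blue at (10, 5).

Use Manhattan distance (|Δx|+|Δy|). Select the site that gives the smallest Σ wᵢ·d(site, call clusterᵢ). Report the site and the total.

Red, total 450 blocks

Total weighted distance at each candidate:
  Red (6, 5): total = 450
  Green (2, 3): total = 704
  Blue (10, 5): total = 526
Minimum is at Red with total 450 blocks.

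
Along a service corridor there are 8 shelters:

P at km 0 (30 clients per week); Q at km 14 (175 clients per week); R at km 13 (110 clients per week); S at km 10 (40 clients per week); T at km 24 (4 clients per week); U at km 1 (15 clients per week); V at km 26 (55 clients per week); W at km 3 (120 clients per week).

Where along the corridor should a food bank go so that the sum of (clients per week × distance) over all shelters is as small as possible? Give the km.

For a sum of weighted absolute distances on a line, the optimum is the weighted median (not the mean). Total weight W = 549; half-weight = 274.5.
Sort by position and accumulate weight:
  km 0 (P, w=30) → cum 30
  km 1 (U, w=15) → cum 45
  km 3 (W, w=120) → cum 165
  km 10 (S, w=40) → cum 205
  km 13 (R, w=110) → cum 315  ≥ 274.5 → median here
  km 14 (Q, w=175) → cum 490
  km 24 (T, w=4) → cum 494
  km 26 (V, w=55) → cum 549
Optimal location: km 13.

x = 13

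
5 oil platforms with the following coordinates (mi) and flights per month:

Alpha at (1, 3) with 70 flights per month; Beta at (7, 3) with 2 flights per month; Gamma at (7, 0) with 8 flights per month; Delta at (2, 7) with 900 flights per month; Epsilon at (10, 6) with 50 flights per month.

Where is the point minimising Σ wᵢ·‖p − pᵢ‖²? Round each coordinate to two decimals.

(2.37, 6.62)

The minimiser of Σwᵢ‖p−pᵢ‖² is the weighted centroid p* = (Σwᵢpᵢ)/(Σwᵢ).
Σwᵢ = 1030.
Σwᵢxᵢ = 70·1 + 2·7 + 8·7 + 900·2 + 50·10 = 2440.
Σwᵢyᵢ = 70·3 + 2·3 + 8·0 + 900·7 + 50·6 = 6816.
x* = 2440/1030 = 2.37, y* = 6816/1030 = 6.62.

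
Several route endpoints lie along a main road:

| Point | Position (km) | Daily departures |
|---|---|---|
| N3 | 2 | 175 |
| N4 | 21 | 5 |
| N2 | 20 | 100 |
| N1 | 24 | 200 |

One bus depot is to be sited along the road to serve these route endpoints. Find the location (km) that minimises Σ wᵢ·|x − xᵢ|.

x = 20

For a sum of weighted absolute distances on a line, the optimum is the weighted median (not the mean). Total weight W = 480; half-weight = 240.
Sort by position and accumulate weight:
  km 2 (N3, w=175) → cum 175
  km 20 (N2, w=100) → cum 275  ≥ 240 → median here
  km 21 (N4, w=5) → cum 280
  km 24 (N1, w=200) → cum 480
Optimal location: km 20.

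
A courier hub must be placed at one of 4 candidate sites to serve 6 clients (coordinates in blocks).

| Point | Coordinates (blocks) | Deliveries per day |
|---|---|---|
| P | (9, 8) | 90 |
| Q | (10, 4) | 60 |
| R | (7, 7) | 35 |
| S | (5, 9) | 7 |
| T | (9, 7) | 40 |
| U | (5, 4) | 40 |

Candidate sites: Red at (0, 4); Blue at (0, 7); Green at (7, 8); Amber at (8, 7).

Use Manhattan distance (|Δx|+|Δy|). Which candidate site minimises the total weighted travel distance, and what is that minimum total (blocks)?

Total weighted distance at each candidate:
  Red (0, 4): total = 2870
  Blue (0, 7): total = 2654
  Green (7, 8): total = 1016
  Amber (8, 7): total = 830
Minimum is at Amber with total 830 blocks.

Amber, total 830 blocks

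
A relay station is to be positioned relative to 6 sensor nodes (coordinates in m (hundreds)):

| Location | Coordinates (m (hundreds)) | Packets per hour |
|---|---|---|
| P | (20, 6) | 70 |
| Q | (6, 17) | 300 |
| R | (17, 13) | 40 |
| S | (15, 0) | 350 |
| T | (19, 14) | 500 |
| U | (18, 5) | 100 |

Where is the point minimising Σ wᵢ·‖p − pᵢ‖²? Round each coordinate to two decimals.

(15.02, 9.96)

The minimiser of Σwᵢ‖p−pᵢ‖² is the weighted centroid p* = (Σwᵢpᵢ)/(Σwᵢ).
Σwᵢ = 1360.
Σwᵢxᵢ = 70·20 + 300·6 + 40·17 + 350·15 + 500·19 + 100·18 = 20430.
Σwᵢyᵢ = 70·6 + 300·17 + 40·13 + 350·0 + 500·14 + 100·5 = 13540.
x* = 20430/1360 = 15.02, y* = 13540/1360 = 9.96.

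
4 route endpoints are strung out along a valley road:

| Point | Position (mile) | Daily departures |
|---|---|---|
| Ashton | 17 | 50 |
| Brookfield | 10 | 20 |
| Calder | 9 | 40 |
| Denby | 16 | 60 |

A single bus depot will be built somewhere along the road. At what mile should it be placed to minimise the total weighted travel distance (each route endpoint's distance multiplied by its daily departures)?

For a sum of weighted absolute distances on a line, the optimum is the weighted median (not the mean). Total weight W = 170; half-weight = 85.
Sort by position and accumulate weight:
  mile 9 (Calder, w=40) → cum 40
  mile 10 (Brookfield, w=20) → cum 60
  mile 16 (Denby, w=60) → cum 120  ≥ 85 → median here
  mile 17 (Ashton, w=50) → cum 170
Optimal location: mile 16.

x = 16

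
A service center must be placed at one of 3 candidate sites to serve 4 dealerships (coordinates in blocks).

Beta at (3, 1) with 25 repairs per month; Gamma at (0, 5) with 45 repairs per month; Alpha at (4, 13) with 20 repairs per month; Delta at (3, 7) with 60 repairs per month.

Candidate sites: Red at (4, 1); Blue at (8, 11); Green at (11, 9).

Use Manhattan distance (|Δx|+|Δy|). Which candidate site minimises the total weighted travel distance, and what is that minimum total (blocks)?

Red, total 1045 blocks

Total weighted distance at each candidate:
  Red (4, 1): total = 1045
  Blue (8, 11): total = 1665
  Green (11, 9): total = 1895
Minimum is at Red with total 1045 blocks.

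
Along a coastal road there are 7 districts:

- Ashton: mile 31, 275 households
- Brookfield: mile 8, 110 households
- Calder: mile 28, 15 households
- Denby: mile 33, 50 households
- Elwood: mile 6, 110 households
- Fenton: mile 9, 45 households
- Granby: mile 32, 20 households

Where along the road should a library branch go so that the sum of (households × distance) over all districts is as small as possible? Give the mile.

For a sum of weighted absolute distances on a line, the optimum is the weighted median (not the mean). Total weight W = 625; half-weight = 312.5.
Sort by position and accumulate weight:
  mile 6 (Elwood, w=110) → cum 110
  mile 8 (Brookfield, w=110) → cum 220
  mile 9 (Fenton, w=45) → cum 265
  mile 28 (Calder, w=15) → cum 280
  mile 31 (Ashton, w=275) → cum 555  ≥ 312.5 → median here
  mile 32 (Granby, w=20) → cum 575
  mile 33 (Denby, w=50) → cum 625
Optimal location: mile 31.

x = 31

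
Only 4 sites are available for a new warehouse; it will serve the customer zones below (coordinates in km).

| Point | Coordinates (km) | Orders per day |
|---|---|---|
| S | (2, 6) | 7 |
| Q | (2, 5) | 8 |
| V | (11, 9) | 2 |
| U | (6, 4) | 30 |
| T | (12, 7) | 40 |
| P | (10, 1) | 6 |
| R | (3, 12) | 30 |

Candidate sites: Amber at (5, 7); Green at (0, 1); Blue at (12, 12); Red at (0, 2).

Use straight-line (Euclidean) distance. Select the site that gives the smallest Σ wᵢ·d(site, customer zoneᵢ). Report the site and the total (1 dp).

Total weighted distance at each candidate:
  Amber (5, 7): total = 646.9
  Green (0, 1): total = 1240.6
  Blue (12, 12): total = 1022.7
  Red (0, 2): total = 1169.5
Minimum is at Amber with total 646.9 km.

Amber, total 646.9 km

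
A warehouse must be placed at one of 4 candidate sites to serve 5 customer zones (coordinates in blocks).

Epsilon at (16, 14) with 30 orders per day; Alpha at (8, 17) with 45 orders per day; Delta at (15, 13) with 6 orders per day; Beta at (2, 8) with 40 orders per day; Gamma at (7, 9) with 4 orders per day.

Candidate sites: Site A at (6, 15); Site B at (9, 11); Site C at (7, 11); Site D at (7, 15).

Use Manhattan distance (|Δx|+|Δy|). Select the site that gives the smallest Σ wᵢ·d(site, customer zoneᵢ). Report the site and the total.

Site D, total 999 blocks

Total weighted distance at each candidate:
  Site A (6, 15): total = 1044
  Site B (9, 11): total = 1079
  Site C (7, 11): total = 1063
  Site D (7, 15): total = 999
Minimum is at Site D with total 999 blocks.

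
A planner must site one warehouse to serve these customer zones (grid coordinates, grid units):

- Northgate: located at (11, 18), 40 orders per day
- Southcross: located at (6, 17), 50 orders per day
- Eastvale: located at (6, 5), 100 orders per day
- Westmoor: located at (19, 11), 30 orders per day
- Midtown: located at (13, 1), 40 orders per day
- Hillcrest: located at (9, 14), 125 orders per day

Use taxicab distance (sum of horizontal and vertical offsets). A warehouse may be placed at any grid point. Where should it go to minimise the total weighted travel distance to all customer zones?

Manhattan distance separates: Σwᵢ(|x−xᵢ|+|y−yᵢ|) = Σwᵢ|x−xᵢ| + Σwᵢ|y−yᵢ|, so x and y are optimised independently as 1-D weighted medians.
Total weight W = 385; half = 192.5.
x-coordinate, sorted with cumulative weight:
  x=6 (Southcross, w=50) cum 50
  x=6 (Eastvale, w=100) cum 150
  x=9 (Hillcrest, w=125) cum 275  ← median
  x=11 (Northgate, w=40) cum 315
  x=13 (Midtown, w=40) cum 355
  x=19 (Westmoor, w=30) cum 385
⇒ x* = 9
y-coordinate, sorted with cumulative weight:
  y=1 (Midtown, w=40) cum 40
  y=5 (Eastvale, w=100) cum 140
  y=11 (Westmoor, w=30) cum 170
  y=14 (Hillcrest, w=125) cum 295  ← median
  y=17 (Southcross, w=50) cum 345
  y=18 (Northgate, w=40) cum 385
⇒ y* = 14

(9, 14)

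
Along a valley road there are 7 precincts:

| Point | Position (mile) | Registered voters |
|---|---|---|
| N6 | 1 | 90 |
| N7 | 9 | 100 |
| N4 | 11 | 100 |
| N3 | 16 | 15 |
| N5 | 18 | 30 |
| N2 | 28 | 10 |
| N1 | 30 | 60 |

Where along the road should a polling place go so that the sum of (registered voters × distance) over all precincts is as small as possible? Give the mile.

For a sum of weighted absolute distances on a line, the optimum is the weighted median (not the mean). Total weight W = 405; half-weight = 202.5.
Sort by position and accumulate weight:
  mile 1 (N6, w=90) → cum 90
  mile 9 (N7, w=100) → cum 190
  mile 11 (N4, w=100) → cum 290  ≥ 202.5 → median here
  mile 16 (N3, w=15) → cum 305
  mile 18 (N5, w=30) → cum 335
  mile 28 (N2, w=10) → cum 345
  mile 30 (N1, w=60) → cum 405
Optimal location: mile 11.

x = 11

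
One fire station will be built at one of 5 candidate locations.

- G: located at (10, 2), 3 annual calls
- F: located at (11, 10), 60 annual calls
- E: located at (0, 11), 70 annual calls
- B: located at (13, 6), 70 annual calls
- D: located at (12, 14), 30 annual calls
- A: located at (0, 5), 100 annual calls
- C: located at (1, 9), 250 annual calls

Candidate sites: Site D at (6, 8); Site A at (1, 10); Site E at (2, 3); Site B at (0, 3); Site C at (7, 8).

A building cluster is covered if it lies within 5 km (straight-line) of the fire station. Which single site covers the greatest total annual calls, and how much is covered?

Site A, covering 320

Coverage radius r = 5 km; a point is covered iff (Δx)²+(Δy)² ≤ 5² = 25.
  Site D (6, 8): covers {none} → 0
  Site A (1, 10): covers {E, C} → 320
  Site E (2, 3): covers {A} → 100
  Site B (0, 3): covers {A} → 100
  Site C (7, 8): covers {F} → 60
Maximum coverage at Site A: 320 annual calls.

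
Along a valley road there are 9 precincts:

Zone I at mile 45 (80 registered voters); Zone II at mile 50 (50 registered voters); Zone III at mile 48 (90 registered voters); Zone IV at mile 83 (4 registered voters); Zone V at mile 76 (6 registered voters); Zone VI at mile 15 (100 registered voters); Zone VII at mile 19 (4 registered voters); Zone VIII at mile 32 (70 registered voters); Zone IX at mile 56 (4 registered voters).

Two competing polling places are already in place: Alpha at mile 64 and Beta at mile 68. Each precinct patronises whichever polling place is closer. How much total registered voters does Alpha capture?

398

The indifferent point is the midpoint (64+68)/2 = 66; precincts left of it (closer to Alpha at 64) go to Alpha, those right go to Beta.
  Zone VI at 15 (w=100) → Alpha
  Zone VII at 19 (w=4) → Alpha
  Zone VIII at 32 (w=70) → Alpha
  Zone I at 45 (w=80) → Alpha
  Zone III at 48 (w=90) → Alpha
  Zone II at 50 (w=50) → Alpha
  Zone IX at 56 (w=4) → Alpha
  Zone V at 76 (w=6) → Beta
  Zone IV at 83 (w=4) → Beta
Alpha captures 398; Beta captures 10.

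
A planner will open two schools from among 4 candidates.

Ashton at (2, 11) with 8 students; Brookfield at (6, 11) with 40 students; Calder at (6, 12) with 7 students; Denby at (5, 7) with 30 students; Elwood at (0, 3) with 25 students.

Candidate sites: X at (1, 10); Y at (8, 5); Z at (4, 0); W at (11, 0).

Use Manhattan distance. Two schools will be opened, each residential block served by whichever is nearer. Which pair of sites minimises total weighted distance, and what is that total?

Evaluate every pair (each demand assigned to the nearer of the two):
  {X, Y}: total = 655
  {X, Z}: total = 690
  {X, W}: total = 715
  {Y, Z}: total = 804
  {Y, W}: total = 879
  {Z, W}: total = 1137
Best pair: {X, Y} with total 655.

{X, Y}, total 655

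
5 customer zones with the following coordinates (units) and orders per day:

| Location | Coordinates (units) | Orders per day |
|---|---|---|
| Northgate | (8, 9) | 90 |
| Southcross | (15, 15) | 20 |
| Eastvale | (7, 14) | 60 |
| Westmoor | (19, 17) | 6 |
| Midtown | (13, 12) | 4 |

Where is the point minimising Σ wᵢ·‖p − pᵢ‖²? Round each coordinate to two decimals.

The minimiser of Σwᵢ‖p−pᵢ‖² is the weighted centroid p* = (Σwᵢpᵢ)/(Σwᵢ).
Σwᵢ = 180.
Σwᵢxᵢ = 90·8 + 20·15 + 60·7 + 6·19 + 4·13 = 1606.
Σwᵢyᵢ = 90·9 + 20·15 + 60·14 + 6·17 + 4·12 = 2100.
x* = 1606/180 = 8.92, y* = 2100/180 = 11.67.

(8.92, 11.67)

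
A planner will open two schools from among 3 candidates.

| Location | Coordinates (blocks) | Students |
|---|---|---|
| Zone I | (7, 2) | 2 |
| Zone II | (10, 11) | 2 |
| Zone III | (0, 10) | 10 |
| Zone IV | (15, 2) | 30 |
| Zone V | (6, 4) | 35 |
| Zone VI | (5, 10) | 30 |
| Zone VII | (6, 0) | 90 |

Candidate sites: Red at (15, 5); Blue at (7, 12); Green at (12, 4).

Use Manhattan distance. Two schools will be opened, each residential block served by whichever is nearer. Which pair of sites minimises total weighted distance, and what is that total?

{Blue, Green}, total 1492

Evaluate every pair (each demand assigned to the nearer of the two):
  {Blue, Green}: total = 1492
  {Red, Green}: total = 1802
  {Red, Blue}: total = 1813
Best pair: {Blue, Green} with total 1492.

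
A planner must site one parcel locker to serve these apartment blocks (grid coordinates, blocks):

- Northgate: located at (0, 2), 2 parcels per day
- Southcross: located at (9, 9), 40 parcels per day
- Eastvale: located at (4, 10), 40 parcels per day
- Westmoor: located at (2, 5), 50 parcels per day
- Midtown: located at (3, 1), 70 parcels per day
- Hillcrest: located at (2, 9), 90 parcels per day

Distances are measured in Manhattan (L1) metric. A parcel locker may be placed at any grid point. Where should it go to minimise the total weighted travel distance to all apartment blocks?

(3, 9)

Manhattan distance separates: Σwᵢ(|x−xᵢ|+|y−yᵢ|) = Σwᵢ|x−xᵢ| + Σwᵢ|y−yᵢ|, so x and y are optimised independently as 1-D weighted medians.
Total weight W = 292; half = 146.
x-coordinate, sorted with cumulative weight:
  x=0 (Northgate, w=2) cum 2
  x=2 (Westmoor, w=50) cum 52
  x=2 (Hillcrest, w=90) cum 142
  x=3 (Midtown, w=70) cum 212  ← median
  x=4 (Eastvale, w=40) cum 252
  x=9 (Southcross, w=40) cum 292
⇒ x* = 3
y-coordinate, sorted with cumulative weight:
  y=1 (Midtown, w=70) cum 70
  y=2 (Northgate, w=2) cum 72
  y=5 (Westmoor, w=50) cum 122
  y=9 (Southcross, w=40) cum 162  ← median
  y=9 (Hillcrest, w=90) cum 252
  y=10 (Eastvale, w=40) cum 292
⇒ y* = 9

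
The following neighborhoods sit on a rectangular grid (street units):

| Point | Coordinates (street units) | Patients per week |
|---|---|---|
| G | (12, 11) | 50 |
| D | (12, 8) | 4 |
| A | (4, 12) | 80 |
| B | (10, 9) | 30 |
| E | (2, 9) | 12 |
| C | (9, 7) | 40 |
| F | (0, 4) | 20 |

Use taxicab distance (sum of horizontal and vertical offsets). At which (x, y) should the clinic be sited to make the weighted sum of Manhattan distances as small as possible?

(9, 11)

Manhattan distance separates: Σwᵢ(|x−xᵢ|+|y−yᵢ|) = Σwᵢ|x−xᵢ| + Σwᵢ|y−yᵢ|, so x and y are optimised independently as 1-D weighted medians.
Total weight W = 236; half = 118.
x-coordinate, sorted with cumulative weight:
  x=0 (F, w=20) cum 20
  x=2 (E, w=12) cum 32
  x=4 (A, w=80) cum 112
  x=9 (C, w=40) cum 152  ← median
  x=10 (B, w=30) cum 182
  x=12 (G, w=50) cum 232
  x=12 (D, w=4) cum 236
⇒ x* = 9
y-coordinate, sorted with cumulative weight:
  y=4 (F, w=20) cum 20
  y=7 (C, w=40) cum 60
  y=8 (D, w=4) cum 64
  y=9 (B, w=30) cum 94
  y=9 (E, w=12) cum 106
  y=11 (G, w=50) cum 156  ← median
  y=12 (A, w=80) cum 236
⇒ y* = 11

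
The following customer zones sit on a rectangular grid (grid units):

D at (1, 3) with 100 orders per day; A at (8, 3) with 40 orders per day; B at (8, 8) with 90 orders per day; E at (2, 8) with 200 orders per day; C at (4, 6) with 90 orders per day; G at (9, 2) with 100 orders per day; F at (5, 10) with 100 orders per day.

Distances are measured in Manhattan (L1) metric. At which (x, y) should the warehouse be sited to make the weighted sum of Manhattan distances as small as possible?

Manhattan distance separates: Σwᵢ(|x−xᵢ|+|y−yᵢ|) = Σwᵢ|x−xᵢ| + Σwᵢ|y−yᵢ|, so x and y are optimised independently as 1-D weighted medians.
Total weight W = 720; half = 360.
x-coordinate, sorted with cumulative weight:
  x=1 (D, w=100) cum 100
  x=2 (E, w=200) cum 300
  x=4 (C, w=90) cum 390  ← median
  x=5 (F, w=100) cum 490
  x=8 (A, w=40) cum 530
  x=8 (B, w=90) cum 620
  x=9 (G, w=100) cum 720
⇒ x* = 4
y-coordinate, sorted with cumulative weight:
  y=2 (G, w=100) cum 100
  y=3 (D, w=100) cum 200
  y=3 (A, w=40) cum 240
  y=6 (C, w=90) cum 330
  y=8 (B, w=90) cum 420  ← median
  y=8 (E, w=200) cum 620
  y=10 (F, w=100) cum 720
⇒ y* = 8

(4, 8)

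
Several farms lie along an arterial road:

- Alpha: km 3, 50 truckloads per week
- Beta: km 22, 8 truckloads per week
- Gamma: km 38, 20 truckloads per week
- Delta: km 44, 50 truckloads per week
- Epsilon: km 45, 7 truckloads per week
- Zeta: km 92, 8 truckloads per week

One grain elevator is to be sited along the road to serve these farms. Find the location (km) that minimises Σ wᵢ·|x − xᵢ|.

For a sum of weighted absolute distances on a line, the optimum is the weighted median (not the mean). Total weight W = 143; half-weight = 71.5.
Sort by position and accumulate weight:
  km 3 (Alpha, w=50) → cum 50
  km 22 (Beta, w=8) → cum 58
  km 38 (Gamma, w=20) → cum 78  ≥ 71.5 → median here
  km 44 (Delta, w=50) → cum 128
  km 45 (Epsilon, w=7) → cum 135
  km 92 (Zeta, w=8) → cum 143
Optimal location: km 38.

x = 38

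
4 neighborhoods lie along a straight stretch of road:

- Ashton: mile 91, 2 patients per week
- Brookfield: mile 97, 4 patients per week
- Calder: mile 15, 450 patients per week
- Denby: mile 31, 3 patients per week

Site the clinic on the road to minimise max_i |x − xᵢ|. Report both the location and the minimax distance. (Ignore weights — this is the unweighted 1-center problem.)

location 56, max distance 41

The 1-center on a line is the midpoint of the two extreme points: leftmost at 15, rightmost at 97.
Optimal location = (15 + 97)/2 = 56; maximum distance = (97 − 15)/2 = 41.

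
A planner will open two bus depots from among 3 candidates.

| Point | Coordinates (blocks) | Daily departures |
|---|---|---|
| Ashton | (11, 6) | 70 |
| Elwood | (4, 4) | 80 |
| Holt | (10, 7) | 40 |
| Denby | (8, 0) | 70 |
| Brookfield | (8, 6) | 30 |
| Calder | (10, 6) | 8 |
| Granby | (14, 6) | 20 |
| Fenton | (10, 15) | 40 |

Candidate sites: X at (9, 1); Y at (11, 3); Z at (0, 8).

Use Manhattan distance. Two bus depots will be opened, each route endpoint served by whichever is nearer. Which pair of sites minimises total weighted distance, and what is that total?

Evaluate every pair (each demand assigned to the nearer of the two):
  {X, Y}: total = 2042
  {Y, Z}: total = 2322
  {X, Z}: total = 2578
Best pair: {X, Y} with total 2042.

{X, Y}, total 2042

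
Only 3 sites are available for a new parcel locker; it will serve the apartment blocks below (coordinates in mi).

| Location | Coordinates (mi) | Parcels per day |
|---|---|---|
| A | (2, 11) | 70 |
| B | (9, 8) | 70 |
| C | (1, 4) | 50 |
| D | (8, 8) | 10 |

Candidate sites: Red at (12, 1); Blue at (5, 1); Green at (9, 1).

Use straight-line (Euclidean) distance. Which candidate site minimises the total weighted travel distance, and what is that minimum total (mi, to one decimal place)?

Total weighted distance at each candidate:
  Red (12, 1): total = 2173.8
  Blue (5, 1): total = 1621.3
  Green (9, 1): total = 1842.4
Minimum is at Blue with total 1621.3 mi.

Blue, total 1621.3 mi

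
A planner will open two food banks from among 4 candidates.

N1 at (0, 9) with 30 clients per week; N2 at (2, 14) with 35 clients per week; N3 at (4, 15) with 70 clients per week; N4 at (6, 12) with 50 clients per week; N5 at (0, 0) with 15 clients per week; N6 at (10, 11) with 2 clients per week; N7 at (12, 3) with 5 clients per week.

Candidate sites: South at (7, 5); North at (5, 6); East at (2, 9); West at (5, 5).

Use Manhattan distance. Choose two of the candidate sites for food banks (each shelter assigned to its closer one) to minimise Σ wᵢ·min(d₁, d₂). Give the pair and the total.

Evaluate every pair (each demand assigned to the nearer of the two):
  {East, West}: total = 1360
  {South, East}: total = 1363
  {North, East}: total = 1380
  {North, West}: total = 1890
  {South, North}: total = 1893
  {South, West}: total = 2063
Best pair: {East, West} with total 1360.

{East, West}, total 1360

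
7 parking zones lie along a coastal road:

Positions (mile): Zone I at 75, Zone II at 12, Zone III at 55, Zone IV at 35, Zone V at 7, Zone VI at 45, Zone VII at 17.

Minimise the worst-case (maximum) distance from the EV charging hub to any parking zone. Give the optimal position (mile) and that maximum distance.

The 1-center on a line is the midpoint of the two extreme points: leftmost at 7, rightmost at 75.
Optimal location = (7 + 75)/2 = 41; maximum distance = (75 − 7)/2 = 34.

location 41, max distance 34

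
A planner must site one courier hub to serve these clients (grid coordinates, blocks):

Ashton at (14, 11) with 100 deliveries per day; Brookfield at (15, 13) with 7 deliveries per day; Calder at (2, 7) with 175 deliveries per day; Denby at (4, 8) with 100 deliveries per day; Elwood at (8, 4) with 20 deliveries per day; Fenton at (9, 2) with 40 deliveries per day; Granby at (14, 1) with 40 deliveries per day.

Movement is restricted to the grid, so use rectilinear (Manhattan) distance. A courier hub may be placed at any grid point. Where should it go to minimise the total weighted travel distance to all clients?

(4, 7)

Manhattan distance separates: Σwᵢ(|x−xᵢ|+|y−yᵢ|) = Σwᵢ|x−xᵢ| + Σwᵢ|y−yᵢ|, so x and y are optimised independently as 1-D weighted medians.
Total weight W = 482; half = 241.
x-coordinate, sorted with cumulative weight:
  x=2 (Calder, w=175) cum 175
  x=4 (Denby, w=100) cum 275  ← median
  x=8 (Elwood, w=20) cum 295
  x=9 (Fenton, w=40) cum 335
  x=14 (Ashton, w=100) cum 435
  x=14 (Granby, w=40) cum 475
  x=15 (Brookfield, w=7) cum 482
⇒ x* = 4
y-coordinate, sorted with cumulative weight:
  y=1 (Granby, w=40) cum 40
  y=2 (Fenton, w=40) cum 80
  y=4 (Elwood, w=20) cum 100
  y=7 (Calder, w=175) cum 275  ← median
  y=8 (Denby, w=100) cum 375
  y=11 (Ashton, w=100) cum 475
  y=13 (Brookfield, w=7) cum 482
⇒ y* = 7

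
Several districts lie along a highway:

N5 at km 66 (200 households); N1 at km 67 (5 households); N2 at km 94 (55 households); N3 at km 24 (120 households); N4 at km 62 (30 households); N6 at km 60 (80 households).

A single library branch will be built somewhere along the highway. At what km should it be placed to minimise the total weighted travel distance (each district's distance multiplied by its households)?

For a sum of weighted absolute distances on a line, the optimum is the weighted median (not the mean). Total weight W = 490; half-weight = 245.
Sort by position and accumulate weight:
  km 24 (N3, w=120) → cum 120
  km 60 (N6, w=80) → cum 200
  km 62 (N4, w=30) → cum 230
  km 66 (N5, w=200) → cum 430  ≥ 245 → median here
  km 67 (N1, w=5) → cum 435
  km 94 (N2, w=55) → cum 490
Optimal location: km 66.

x = 66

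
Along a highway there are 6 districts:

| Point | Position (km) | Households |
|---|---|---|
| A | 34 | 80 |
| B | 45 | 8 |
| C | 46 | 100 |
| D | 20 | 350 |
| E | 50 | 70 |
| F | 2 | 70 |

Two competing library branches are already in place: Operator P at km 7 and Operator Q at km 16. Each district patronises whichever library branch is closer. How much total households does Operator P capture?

The indifferent point is the midpoint (7+16)/2 = 11.5; districts left of it (closer to Operator P at 7) go to Operator P, those right go to Operator Q.
  F at 2 (w=70) → Operator P
  D at 20 (w=350) → Operator Q
  A at 34 (w=80) → Operator Q
  B at 45 (w=8) → Operator Q
  C at 46 (w=100) → Operator Q
  E at 50 (w=70) → Operator Q
Operator P captures 70; Operator Q captures 608.

70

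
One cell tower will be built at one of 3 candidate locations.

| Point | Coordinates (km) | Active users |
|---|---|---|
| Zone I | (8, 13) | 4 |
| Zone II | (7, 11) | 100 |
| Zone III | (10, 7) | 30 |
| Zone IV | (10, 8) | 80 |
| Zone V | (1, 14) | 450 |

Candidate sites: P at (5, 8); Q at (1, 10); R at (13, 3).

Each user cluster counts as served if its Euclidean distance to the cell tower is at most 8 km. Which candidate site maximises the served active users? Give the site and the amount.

P, covering 664

Coverage radius r = 8 km; a point is covered iff (Δx)²+(Δy)² ≤ 8² = 64.
  P (5, 8): covers {Zone I, Zone II, Zone III, Zone IV, Zone V} → 664
  Q (1, 10): covers {Zone I, Zone II, Zone V} → 554
  R (13, 3): covers {Zone III, Zone IV} → 110
Maximum coverage at P: 664 active users.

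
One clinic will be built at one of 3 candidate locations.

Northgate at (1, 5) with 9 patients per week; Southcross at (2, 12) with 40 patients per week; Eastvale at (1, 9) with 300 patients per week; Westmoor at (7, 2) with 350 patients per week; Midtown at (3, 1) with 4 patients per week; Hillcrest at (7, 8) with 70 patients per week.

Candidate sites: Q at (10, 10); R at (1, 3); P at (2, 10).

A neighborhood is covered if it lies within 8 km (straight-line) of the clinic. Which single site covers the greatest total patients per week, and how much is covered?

R, covering 733

Coverage radius r = 8 km; a point is covered iff (Δx)²+(Δy)² ≤ 8² = 64.
  Q (10, 10): covers {Hillcrest} → 70
  R (1, 3): covers {Northgate, Eastvale, Westmoor, Midtown, Hillcrest} → 733
  P (2, 10): covers {Northgate, Southcross, Eastvale, Hillcrest} → 419
Maximum coverage at R: 733 patients per week.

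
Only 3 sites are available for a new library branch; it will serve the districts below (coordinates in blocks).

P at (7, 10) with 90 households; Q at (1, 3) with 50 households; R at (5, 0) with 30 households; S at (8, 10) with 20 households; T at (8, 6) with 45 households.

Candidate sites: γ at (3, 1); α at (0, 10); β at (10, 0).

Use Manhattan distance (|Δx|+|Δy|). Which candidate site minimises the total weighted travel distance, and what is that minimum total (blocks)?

α, total 2180 blocks

Total weighted distance at each candidate:
  γ (3, 1): total = 2190
  α (0, 10): total = 2180
  β (10, 0): total = 2520
Minimum is at α with total 2180 blocks.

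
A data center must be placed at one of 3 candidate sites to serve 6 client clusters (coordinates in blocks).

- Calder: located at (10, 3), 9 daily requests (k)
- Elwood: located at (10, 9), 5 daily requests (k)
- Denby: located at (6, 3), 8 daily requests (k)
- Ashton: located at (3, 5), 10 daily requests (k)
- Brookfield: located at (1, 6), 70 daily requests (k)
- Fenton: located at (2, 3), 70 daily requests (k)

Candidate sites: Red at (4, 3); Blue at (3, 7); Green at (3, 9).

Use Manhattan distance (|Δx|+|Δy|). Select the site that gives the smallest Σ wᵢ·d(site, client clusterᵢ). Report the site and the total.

Red, total 720 blocks

Total weighted distance at each candidate:
  Red (4, 3): total = 720
  Blue (3, 7): total = 780
  Green (3, 9): total = 1104
Minimum is at Red with total 720 blocks.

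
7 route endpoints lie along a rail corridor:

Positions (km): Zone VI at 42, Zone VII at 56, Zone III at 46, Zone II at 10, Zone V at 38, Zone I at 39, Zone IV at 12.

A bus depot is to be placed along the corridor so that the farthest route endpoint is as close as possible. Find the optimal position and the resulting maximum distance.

The 1-center on a line is the midpoint of the two extreme points: leftmost at 10, rightmost at 56.
Optimal location = (10 + 56)/2 = 33; maximum distance = (56 − 10)/2 = 23.

location 33, max distance 23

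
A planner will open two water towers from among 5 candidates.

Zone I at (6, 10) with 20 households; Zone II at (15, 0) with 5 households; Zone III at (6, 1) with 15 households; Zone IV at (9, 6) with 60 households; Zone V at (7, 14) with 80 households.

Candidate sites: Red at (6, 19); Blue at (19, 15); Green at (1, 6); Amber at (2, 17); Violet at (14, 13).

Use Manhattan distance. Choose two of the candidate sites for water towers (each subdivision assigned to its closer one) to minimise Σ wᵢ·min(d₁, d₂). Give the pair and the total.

Evaluate every pair (each demand assigned to the nearer of the two):
  {Red, Green}: total = 1390
  {Green, Violet}: total = 1520
  {Green, Amber}: total = 1550
  {Red, Violet}: total = 1720
  {Blue, Green}: total = 1945
  {Blue, Violet}: total = 1950
  {Amber, Violet}: total = 1950
  {Red, Blue}: total = 1985
  {Red, Amber}: total = 2030
  {Blue, Amber}: total = 2335
Best pair: {Red, Green} with total 1390.

{Red, Green}, total 1390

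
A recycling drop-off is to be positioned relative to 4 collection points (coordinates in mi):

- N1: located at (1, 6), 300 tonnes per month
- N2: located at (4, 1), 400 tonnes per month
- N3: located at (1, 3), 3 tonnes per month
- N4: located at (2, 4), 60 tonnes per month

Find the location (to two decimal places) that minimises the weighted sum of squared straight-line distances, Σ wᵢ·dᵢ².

(2.65, 3.21)

The minimiser of Σwᵢ‖p−pᵢ‖² is the weighted centroid p* = (Σwᵢpᵢ)/(Σwᵢ).
Σwᵢ = 763.
Σwᵢxᵢ = 300·1 + 400·4 + 3·1 + 60·2 = 2023.
Σwᵢyᵢ = 300·6 + 400·1 + 3·3 + 60·4 = 2449.
x* = 2023/763 = 2.65, y* = 2449/763 = 3.21.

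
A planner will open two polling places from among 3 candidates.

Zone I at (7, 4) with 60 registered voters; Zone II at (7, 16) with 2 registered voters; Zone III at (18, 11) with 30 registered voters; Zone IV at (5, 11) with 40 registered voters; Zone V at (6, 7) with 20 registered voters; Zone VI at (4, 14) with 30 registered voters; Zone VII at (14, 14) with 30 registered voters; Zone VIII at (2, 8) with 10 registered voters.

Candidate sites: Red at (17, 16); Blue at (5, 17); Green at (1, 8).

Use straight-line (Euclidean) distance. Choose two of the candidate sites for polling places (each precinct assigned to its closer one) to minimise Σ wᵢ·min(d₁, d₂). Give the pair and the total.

{Red, Green}, total 1227.0

Evaluate every pair (each demand assigned to the nearer of the two):
  {Red, Green}: total = 1227.0
  {Blue, Green}: total = 1558.1
  {Red, Blue}: total = 1685.5
Best pair: {Red, Green} with total 1227.0.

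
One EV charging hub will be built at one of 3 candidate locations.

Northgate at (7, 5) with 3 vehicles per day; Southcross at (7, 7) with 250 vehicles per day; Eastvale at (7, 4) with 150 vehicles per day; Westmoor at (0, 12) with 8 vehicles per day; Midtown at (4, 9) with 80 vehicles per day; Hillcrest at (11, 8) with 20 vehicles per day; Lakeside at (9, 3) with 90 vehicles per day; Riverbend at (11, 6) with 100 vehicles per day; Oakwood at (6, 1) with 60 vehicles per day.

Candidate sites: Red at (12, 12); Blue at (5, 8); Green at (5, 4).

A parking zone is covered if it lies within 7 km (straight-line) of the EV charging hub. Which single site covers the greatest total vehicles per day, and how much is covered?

Green, covering 733

Coverage radius r = 7 km; a point is covered iff (Δx)²+(Δy)² ≤ 7² = 49.
  Red (12, 12): covers {Hillcrest, Riverbend} → 120
  Blue (5, 8): covers {Northgate, Southcross, Eastvale, Westmoor, Midtown, Hillcrest, Lakeside, Riverbend} → 701
  Green (5, 4): covers {Northgate, Southcross, Eastvale, Midtown, Lakeside, Riverbend, Oakwood} → 733
Maximum coverage at Green: 733 vehicles per day.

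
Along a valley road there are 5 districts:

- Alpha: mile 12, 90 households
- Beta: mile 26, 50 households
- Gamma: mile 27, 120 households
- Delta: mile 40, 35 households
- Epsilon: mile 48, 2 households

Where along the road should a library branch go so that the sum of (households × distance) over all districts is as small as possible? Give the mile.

For a sum of weighted absolute distances on a line, the optimum is the weighted median (not the mean). Total weight W = 297; half-weight = 148.5.
Sort by position and accumulate weight:
  mile 12 (Alpha, w=90) → cum 90
  mile 26 (Beta, w=50) → cum 140
  mile 27 (Gamma, w=120) → cum 260  ≥ 148.5 → median here
  mile 40 (Delta, w=35) → cum 295
  mile 48 (Epsilon, w=2) → cum 297
Optimal location: mile 27.

x = 27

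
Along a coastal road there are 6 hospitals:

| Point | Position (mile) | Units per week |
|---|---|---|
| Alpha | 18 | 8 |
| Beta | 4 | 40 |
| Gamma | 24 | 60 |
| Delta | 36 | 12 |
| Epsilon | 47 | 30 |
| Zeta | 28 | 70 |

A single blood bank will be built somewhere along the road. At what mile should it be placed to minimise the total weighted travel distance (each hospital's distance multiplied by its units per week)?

For a sum of weighted absolute distances on a line, the optimum is the weighted median (not the mean). Total weight W = 220; half-weight = 110.
Sort by position and accumulate weight:
  mile 4 (Beta, w=40) → cum 40
  mile 18 (Alpha, w=8) → cum 48
  mile 24 (Gamma, w=60) → cum 108
  mile 28 (Zeta, w=70) → cum 178  ≥ 110 → median here
  mile 36 (Delta, w=12) → cum 190
  mile 47 (Epsilon, w=30) → cum 220
Optimal location: mile 28.

x = 28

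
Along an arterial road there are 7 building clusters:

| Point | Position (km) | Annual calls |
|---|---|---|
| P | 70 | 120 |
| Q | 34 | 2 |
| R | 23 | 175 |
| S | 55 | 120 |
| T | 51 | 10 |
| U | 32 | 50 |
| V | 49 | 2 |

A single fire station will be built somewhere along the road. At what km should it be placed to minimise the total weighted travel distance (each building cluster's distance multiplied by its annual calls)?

x = 55

For a sum of weighted absolute distances on a line, the optimum is the weighted median (not the mean). Total weight W = 479; half-weight = 239.5.
Sort by position and accumulate weight:
  km 23 (R, w=175) → cum 175
  km 32 (U, w=50) → cum 225
  km 34 (Q, w=2) → cum 227
  km 49 (V, w=2) → cum 229
  km 51 (T, w=10) → cum 239
  km 55 (S, w=120) → cum 359  ≥ 239.5 → median here
  km 70 (P, w=120) → cum 479
Optimal location: km 55.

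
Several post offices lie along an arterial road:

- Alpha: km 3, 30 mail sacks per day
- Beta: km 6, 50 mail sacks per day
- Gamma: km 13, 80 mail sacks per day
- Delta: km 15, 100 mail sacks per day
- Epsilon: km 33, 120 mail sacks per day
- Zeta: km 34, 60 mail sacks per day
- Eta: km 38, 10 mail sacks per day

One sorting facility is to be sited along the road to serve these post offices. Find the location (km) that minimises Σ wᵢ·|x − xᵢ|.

For a sum of weighted absolute distances on a line, the optimum is the weighted median (not the mean). Total weight W = 450; half-weight = 225.
Sort by position and accumulate weight:
  km 3 (Alpha, w=30) → cum 30
  km 6 (Beta, w=50) → cum 80
  km 13 (Gamma, w=80) → cum 160
  km 15 (Delta, w=100) → cum 260  ≥ 225 → median here
  km 33 (Epsilon, w=120) → cum 380
  km 34 (Zeta, w=60) → cum 440
  km 38 (Eta, w=10) → cum 450
Optimal location: km 15.

x = 15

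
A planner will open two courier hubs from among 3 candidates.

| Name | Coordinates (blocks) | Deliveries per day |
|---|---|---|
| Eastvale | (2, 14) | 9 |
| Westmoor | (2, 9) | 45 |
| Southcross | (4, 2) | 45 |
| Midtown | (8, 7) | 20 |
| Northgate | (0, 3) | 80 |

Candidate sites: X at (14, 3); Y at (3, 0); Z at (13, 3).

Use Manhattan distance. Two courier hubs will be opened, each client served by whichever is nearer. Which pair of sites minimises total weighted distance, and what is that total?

{Y, Z}, total 1380

Evaluate every pair (each demand assigned to the nearer of the two):
  {Y, Z}: total = 1380
  {X, Y}: total = 1400
  {X, Z}: total = 2633
Best pair: {Y, Z} with total 1380.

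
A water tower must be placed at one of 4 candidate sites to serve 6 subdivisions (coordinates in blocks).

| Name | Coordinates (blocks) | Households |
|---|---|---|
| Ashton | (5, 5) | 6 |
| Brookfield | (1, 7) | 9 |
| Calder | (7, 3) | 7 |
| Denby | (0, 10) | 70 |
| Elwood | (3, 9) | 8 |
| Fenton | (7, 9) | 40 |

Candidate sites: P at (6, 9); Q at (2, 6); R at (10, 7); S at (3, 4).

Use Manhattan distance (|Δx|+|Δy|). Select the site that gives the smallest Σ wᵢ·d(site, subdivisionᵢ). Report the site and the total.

P, total 696 blocks

Total weighted distance at each candidate:
  P (6, 9): total = 696
  Q (2, 6): total = 870
  R (10, 7): total = 1354
  S (3, 4): total = 1128
Minimum is at P with total 696 blocks.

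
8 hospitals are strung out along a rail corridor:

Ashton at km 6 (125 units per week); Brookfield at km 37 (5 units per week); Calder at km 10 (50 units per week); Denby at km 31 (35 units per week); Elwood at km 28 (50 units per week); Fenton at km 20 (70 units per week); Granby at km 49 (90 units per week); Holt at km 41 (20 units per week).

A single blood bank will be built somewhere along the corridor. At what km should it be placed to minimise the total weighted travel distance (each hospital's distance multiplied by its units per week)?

For a sum of weighted absolute distances on a line, the optimum is the weighted median (not the mean). Total weight W = 445; half-weight = 222.5.
Sort by position and accumulate weight:
  km 6 (Ashton, w=125) → cum 125
  km 10 (Calder, w=50) → cum 175
  km 20 (Fenton, w=70) → cum 245  ≥ 222.5 → median here
  km 28 (Elwood, w=50) → cum 295
  km 31 (Denby, w=35) → cum 330
  km 37 (Brookfield, w=5) → cum 335
  km 41 (Holt, w=20) → cum 355
  km 49 (Granby, w=90) → cum 445
Optimal location: km 20.

x = 20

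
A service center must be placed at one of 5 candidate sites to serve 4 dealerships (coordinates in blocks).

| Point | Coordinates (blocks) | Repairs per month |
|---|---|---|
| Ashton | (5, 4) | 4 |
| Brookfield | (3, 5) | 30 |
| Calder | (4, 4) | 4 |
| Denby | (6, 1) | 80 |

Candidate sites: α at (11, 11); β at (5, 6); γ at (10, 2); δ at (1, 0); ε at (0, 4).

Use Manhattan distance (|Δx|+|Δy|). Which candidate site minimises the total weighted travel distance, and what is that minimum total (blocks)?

β, total 590 blocks

Total weighted distance at each candidate:
  α (11, 11): total = 1728
  β (5, 6): total = 590
  γ (10, 2): total = 760
  δ (1, 0): total = 750
  ε (0, 4): total = 876
Minimum is at β with total 590 blocks.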